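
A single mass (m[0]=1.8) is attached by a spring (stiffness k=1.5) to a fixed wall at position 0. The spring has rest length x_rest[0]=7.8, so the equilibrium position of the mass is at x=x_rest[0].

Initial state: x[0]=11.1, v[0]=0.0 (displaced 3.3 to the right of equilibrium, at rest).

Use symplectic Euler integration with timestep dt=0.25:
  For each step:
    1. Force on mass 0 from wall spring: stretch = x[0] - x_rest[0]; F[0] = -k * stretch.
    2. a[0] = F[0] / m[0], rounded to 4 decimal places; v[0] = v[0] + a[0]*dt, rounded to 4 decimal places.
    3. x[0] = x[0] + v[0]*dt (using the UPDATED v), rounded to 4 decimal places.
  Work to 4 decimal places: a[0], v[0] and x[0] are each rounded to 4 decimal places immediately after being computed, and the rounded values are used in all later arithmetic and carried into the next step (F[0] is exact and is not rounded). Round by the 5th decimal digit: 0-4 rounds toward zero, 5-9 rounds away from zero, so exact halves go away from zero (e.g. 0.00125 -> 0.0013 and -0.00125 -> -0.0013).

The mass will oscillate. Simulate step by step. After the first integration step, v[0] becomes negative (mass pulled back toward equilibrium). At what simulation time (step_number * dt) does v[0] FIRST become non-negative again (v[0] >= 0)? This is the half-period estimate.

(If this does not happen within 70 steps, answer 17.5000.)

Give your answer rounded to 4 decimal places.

Answer: 3.5000

Derivation:
Step 0: x=[11.1000] v=[0.0000]
Step 1: x=[10.9281] v=[-0.6875]
Step 2: x=[10.5933] v=[-1.3392]
Step 3: x=[10.1130] v=[-1.9212]
Step 4: x=[9.5122] v=[-2.4031]
Step 5: x=[8.8223] v=[-2.7598]
Step 6: x=[8.0791] v=[-2.9728]
Step 7: x=[7.3214] v=[-3.0310]
Step 8: x=[6.5886] v=[-2.9313]
Step 9: x=[5.9189] v=[-2.6789]
Step 10: x=[5.3472] v=[-2.2870]
Step 11: x=[4.9032] v=[-1.7760]
Step 12: x=[4.6101] v=[-1.1725]
Step 13: x=[4.4831] v=[-0.5079]
Step 14: x=[4.5289] v=[0.1831]
First v>=0 after going negative at step 14, time=3.5000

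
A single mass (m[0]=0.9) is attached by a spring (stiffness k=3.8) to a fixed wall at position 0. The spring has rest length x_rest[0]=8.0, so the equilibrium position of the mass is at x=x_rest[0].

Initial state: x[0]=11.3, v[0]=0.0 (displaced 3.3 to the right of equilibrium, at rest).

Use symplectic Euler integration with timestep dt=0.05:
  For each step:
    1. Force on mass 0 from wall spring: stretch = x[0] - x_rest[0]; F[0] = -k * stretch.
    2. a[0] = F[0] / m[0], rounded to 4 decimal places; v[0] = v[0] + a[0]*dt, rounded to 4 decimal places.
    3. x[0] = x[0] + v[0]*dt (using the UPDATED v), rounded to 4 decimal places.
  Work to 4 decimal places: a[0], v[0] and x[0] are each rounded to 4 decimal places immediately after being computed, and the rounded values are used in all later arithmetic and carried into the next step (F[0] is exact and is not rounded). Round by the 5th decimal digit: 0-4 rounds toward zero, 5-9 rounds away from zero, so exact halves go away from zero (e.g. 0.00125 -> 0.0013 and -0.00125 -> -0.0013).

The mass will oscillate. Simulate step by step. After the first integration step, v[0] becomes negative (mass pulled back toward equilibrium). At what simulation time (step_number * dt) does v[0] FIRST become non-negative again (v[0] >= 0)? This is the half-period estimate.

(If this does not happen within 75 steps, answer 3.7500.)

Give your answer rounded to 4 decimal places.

Answer: 1.5500

Derivation:
Step 0: x=[11.3000] v=[0.0000]
Step 1: x=[11.2652] v=[-0.6967]
Step 2: x=[11.1959] v=[-1.3860]
Step 3: x=[11.0929] v=[-2.0607]
Step 4: x=[10.9572] v=[-2.7136]
Step 5: x=[10.7903] v=[-3.3379]
Step 6: x=[10.5940] v=[-3.9270]
Step 7: x=[10.3703] v=[-4.4746]
Step 8: x=[10.1216] v=[-4.9750]
Step 9: x=[9.8505] v=[-5.4229]
Step 10: x=[9.5598] v=[-5.8136]
Step 11: x=[9.2527] v=[-6.1429]
Step 12: x=[8.9323] v=[-6.4074]
Step 13: x=[8.6021] v=[-6.6042]
Step 14: x=[8.2655] v=[-6.7313]
Step 15: x=[7.9261] v=[-6.7874]
Step 16: x=[7.5875] v=[-6.7718]
Step 17: x=[7.2533] v=[-6.6847]
Step 18: x=[6.9269] v=[-6.5271]
Step 19: x=[6.6119] v=[-6.3006]
Step 20: x=[6.3115] v=[-6.0076]
Step 21: x=[6.0289] v=[-5.6511]
Step 22: x=[5.7672] v=[-5.2350]
Step 23: x=[5.5290] v=[-4.7636]
Step 24: x=[5.3169] v=[-4.2419]
Step 25: x=[5.1331] v=[-3.6755]
Step 26: x=[4.9796] v=[-3.0703]
Step 27: x=[4.8580] v=[-2.4327]
Step 28: x=[4.7695] v=[-1.7694]
Step 29: x=[4.7151] v=[-1.0874]
Step 30: x=[4.6954] v=[-0.3939]
Step 31: x=[4.7106] v=[0.3037]
First v>=0 after going negative at step 31, time=1.5500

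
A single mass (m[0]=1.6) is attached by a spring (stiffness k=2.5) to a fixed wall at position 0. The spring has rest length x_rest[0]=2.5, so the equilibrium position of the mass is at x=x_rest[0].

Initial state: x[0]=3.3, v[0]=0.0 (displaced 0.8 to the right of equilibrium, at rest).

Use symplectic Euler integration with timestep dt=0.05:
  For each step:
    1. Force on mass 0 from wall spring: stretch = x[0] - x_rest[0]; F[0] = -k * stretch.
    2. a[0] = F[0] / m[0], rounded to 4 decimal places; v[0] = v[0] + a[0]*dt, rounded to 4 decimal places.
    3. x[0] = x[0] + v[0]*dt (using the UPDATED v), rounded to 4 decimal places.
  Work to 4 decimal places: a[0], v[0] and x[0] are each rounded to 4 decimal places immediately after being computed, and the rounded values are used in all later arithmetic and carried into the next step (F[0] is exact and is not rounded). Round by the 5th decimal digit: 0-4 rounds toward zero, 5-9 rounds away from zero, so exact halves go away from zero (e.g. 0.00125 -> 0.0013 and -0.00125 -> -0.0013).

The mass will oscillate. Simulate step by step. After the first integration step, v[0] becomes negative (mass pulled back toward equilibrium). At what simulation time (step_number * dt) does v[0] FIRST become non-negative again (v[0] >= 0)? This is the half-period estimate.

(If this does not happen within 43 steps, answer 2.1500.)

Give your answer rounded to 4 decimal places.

Step 0: x=[3.3000] v=[0.0000]
Step 1: x=[3.2969] v=[-0.0625]
Step 2: x=[3.2907] v=[-0.1248]
Step 3: x=[3.2814] v=[-0.1866]
Step 4: x=[3.2690] v=[-0.2476]
Step 5: x=[3.2536] v=[-0.3077]
Step 6: x=[3.2353] v=[-0.3666]
Step 7: x=[3.2141] v=[-0.4240]
Step 8: x=[3.1901] v=[-0.4798]
Step 9: x=[3.1634] v=[-0.5337]
Step 10: x=[3.1341] v=[-0.5855]
Step 11: x=[3.1024] v=[-0.6350]
Step 12: x=[3.0683] v=[-0.6821]
Step 13: x=[3.0320] v=[-0.7265]
Step 14: x=[2.9936] v=[-0.7681]
Step 15: x=[2.9533] v=[-0.8067]
Step 16: x=[2.9112] v=[-0.8421]
Step 17: x=[2.8675] v=[-0.8742]
Step 18: x=[2.8224] v=[-0.9029]
Step 19: x=[2.7760] v=[-0.9281]
Step 20: x=[2.7285] v=[-0.9497]
Step 21: x=[2.6801] v=[-0.9676]
Step 22: x=[2.6310] v=[-0.9817]
Step 23: x=[2.5814] v=[-0.9919]
Step 24: x=[2.5315] v=[-0.9983]
Step 25: x=[2.4815] v=[-1.0008]
Step 26: x=[2.4315] v=[-0.9994]
Step 27: x=[2.3818] v=[-0.9941]
Step 28: x=[2.3326] v=[-0.9849]
Step 29: x=[2.2840] v=[-0.9718]
Step 30: x=[2.2363] v=[-0.9549]
Step 31: x=[2.1896] v=[-0.9343]
Step 32: x=[2.1441] v=[-0.9101]
Step 33: x=[2.1000] v=[-0.8823]
Step 34: x=[2.0574] v=[-0.8511]
Step 35: x=[2.0166] v=[-0.8165]
Step 36: x=[1.9777] v=[-0.7787]
Step 37: x=[1.9408] v=[-0.7379]
Step 38: x=[1.9061] v=[-0.6942]
Step 39: x=[1.8737] v=[-0.6478]
Step 40: x=[1.8438] v=[-0.5989]
Step 41: x=[1.8164] v=[-0.5476]
Step 42: x=[1.7917] v=[-0.4942]
Step 43: x=[1.7698] v=[-0.4389]
v[0] did not become non-negative within 43 steps; using fallback time=2.1500

Answer: 2.1500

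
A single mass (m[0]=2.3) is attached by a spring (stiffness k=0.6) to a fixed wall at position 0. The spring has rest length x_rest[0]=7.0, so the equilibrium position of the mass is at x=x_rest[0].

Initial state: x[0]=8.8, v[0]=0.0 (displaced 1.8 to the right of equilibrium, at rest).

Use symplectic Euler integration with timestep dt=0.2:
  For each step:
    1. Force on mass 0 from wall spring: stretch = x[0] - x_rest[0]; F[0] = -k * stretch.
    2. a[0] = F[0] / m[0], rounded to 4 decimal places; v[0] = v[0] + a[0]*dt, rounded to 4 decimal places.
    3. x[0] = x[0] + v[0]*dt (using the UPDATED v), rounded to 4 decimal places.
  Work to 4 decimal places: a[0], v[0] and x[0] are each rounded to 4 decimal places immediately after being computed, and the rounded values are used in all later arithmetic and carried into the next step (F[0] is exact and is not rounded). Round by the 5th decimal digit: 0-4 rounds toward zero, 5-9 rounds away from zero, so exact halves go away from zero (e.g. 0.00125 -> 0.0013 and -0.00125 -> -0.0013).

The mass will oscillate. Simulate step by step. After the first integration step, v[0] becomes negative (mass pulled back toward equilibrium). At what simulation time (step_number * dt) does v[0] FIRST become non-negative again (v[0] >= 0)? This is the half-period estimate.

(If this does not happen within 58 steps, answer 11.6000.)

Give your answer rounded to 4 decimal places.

Answer: 6.2000

Derivation:
Step 0: x=[8.8000] v=[0.0000]
Step 1: x=[8.7812] v=[-0.0939]
Step 2: x=[8.7438] v=[-0.1868]
Step 3: x=[8.6882] v=[-0.2778]
Step 4: x=[8.6150] v=[-0.3659]
Step 5: x=[8.5250] v=[-0.4502]
Step 6: x=[8.4190] v=[-0.5298]
Step 7: x=[8.2982] v=[-0.6038]
Step 8: x=[8.1639] v=[-0.6715]
Step 9: x=[8.0175] v=[-0.7322]
Step 10: x=[7.8604] v=[-0.7853]
Step 11: x=[7.6944] v=[-0.8302]
Step 12: x=[7.5211] v=[-0.8664]
Step 13: x=[7.3424] v=[-0.8936]
Step 14: x=[7.1601] v=[-0.9115]
Step 15: x=[6.9761] v=[-0.9199]
Step 16: x=[6.7924] v=[-0.9187]
Step 17: x=[6.6108] v=[-0.9079]
Step 18: x=[6.4333] v=[-0.8876]
Step 19: x=[6.2617] v=[-0.8580]
Step 20: x=[6.0978] v=[-0.8195]
Step 21: x=[5.9433] v=[-0.7724]
Step 22: x=[5.7998] v=[-0.7173]
Step 23: x=[5.6689] v=[-0.6547]
Step 24: x=[5.5518] v=[-0.5853]
Step 25: x=[5.4499] v=[-0.5097]
Step 26: x=[5.3641] v=[-0.4288]
Step 27: x=[5.2954] v=[-0.3434]
Step 28: x=[5.2445] v=[-0.2545]
Step 29: x=[5.2119] v=[-0.1629]
Step 30: x=[5.1980] v=[-0.0696]
Step 31: x=[5.2029] v=[0.0244]
First v>=0 after going negative at step 31, time=6.2000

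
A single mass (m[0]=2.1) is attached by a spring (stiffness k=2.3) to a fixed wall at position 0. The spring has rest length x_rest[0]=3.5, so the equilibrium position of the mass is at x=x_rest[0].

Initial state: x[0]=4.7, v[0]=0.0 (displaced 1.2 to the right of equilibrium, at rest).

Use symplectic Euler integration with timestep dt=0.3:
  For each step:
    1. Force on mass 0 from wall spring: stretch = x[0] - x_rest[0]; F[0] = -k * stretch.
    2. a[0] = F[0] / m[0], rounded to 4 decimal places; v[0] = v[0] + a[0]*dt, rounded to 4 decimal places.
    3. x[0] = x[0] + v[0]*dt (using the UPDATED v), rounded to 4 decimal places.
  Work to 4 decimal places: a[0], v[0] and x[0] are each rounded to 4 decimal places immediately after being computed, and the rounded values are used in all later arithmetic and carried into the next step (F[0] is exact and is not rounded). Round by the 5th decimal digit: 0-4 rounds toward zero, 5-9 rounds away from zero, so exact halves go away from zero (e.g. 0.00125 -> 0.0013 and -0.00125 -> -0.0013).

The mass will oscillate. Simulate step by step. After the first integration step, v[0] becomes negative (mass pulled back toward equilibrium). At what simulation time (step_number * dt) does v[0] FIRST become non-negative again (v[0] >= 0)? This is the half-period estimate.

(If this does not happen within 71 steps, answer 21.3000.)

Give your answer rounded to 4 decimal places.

Answer: 3.0000

Derivation:
Step 0: x=[4.7000] v=[0.0000]
Step 1: x=[4.5817] v=[-0.3943]
Step 2: x=[4.3568] v=[-0.7497]
Step 3: x=[4.0474] v=[-1.0312]
Step 4: x=[3.6841] v=[-1.2111]
Step 5: x=[3.3026] v=[-1.2716]
Step 6: x=[2.9406] v=[-1.2067]
Step 7: x=[2.6337] v=[-1.0229]
Step 8: x=[2.4122] v=[-0.7383]
Step 9: x=[2.2979] v=[-0.3809]
Step 10: x=[2.3021] v=[0.0141]
First v>=0 after going negative at step 10, time=3.0000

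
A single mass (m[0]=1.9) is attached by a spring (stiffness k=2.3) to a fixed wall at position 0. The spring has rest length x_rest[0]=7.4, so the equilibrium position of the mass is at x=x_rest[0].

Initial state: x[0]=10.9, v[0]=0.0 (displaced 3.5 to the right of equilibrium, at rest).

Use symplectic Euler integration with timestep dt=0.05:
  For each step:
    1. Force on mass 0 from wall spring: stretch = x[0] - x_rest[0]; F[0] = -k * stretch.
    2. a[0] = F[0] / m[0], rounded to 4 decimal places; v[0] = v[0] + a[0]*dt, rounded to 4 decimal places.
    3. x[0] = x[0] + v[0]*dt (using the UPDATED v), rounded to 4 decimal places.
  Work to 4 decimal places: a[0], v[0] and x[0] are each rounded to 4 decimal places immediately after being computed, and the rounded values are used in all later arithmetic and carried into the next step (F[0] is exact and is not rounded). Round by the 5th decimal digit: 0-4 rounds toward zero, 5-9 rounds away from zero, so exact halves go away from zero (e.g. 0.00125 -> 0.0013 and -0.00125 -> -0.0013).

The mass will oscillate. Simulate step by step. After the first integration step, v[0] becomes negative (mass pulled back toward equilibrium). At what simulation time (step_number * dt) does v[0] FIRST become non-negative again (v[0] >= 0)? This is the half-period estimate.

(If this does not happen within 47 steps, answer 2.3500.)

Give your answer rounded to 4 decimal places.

Answer: 2.3500

Derivation:
Step 0: x=[10.9000] v=[0.0000]
Step 1: x=[10.8894] v=[-0.2118]
Step 2: x=[10.8683] v=[-0.4230]
Step 3: x=[10.8367] v=[-0.6329]
Step 4: x=[10.7947] v=[-0.8409]
Step 5: x=[10.7424] v=[-1.0464]
Step 6: x=[10.6800] v=[-1.2487]
Step 7: x=[10.6076] v=[-1.4472]
Step 8: x=[10.5255] v=[-1.6413]
Step 9: x=[10.4340] v=[-1.8305]
Step 10: x=[10.3333] v=[-2.0141]
Step 11: x=[10.2237] v=[-2.1916]
Step 12: x=[10.1056] v=[-2.3625]
Step 13: x=[9.9793] v=[-2.5263]
Step 14: x=[9.8452] v=[-2.6824]
Step 15: x=[9.7037] v=[-2.8304]
Step 16: x=[9.5552] v=[-2.9698]
Step 17: x=[9.4002] v=[-3.1002]
Step 18: x=[9.2391] v=[-3.2213]
Step 19: x=[9.0725] v=[-3.3326]
Step 20: x=[8.9008] v=[-3.4338]
Step 21: x=[8.7246] v=[-3.5246]
Step 22: x=[8.5444] v=[-3.6048]
Step 23: x=[8.3607] v=[-3.6741]
Step 24: x=[8.1741] v=[-3.7323]
Step 25: x=[7.9851] v=[-3.7792]
Step 26: x=[7.7944] v=[-3.8146]
Step 27: x=[7.6025] v=[-3.8385]
Step 28: x=[7.4100] v=[-3.8508]
Step 29: x=[7.2174] v=[-3.8514]
Step 30: x=[7.0254] v=[-3.8404]
Step 31: x=[6.8345] v=[-3.8177]
Step 32: x=[6.6453] v=[-3.7835]
Step 33: x=[6.4584] v=[-3.7378]
Step 34: x=[6.2744] v=[-3.6808]
Step 35: x=[6.0938] v=[-3.6127]
Step 36: x=[5.9171] v=[-3.5336]
Step 37: x=[5.7449] v=[-3.4438]
Step 38: x=[5.5777] v=[-3.3436]
Step 39: x=[5.4160] v=[-3.2333]
Step 40: x=[5.2603] v=[-3.1132]
Step 41: x=[5.1111] v=[-2.9837]
Step 42: x=[4.9688] v=[-2.8452]
Step 43: x=[4.8339] v=[-2.6981]
Step 44: x=[4.7068] v=[-2.5428]
Step 45: x=[4.5878] v=[-2.3798]
Step 46: x=[4.4773] v=[-2.2096]
Step 47: x=[4.3757] v=[-2.0327]
v[0] did not become non-negative within 47 steps; using fallback time=2.3500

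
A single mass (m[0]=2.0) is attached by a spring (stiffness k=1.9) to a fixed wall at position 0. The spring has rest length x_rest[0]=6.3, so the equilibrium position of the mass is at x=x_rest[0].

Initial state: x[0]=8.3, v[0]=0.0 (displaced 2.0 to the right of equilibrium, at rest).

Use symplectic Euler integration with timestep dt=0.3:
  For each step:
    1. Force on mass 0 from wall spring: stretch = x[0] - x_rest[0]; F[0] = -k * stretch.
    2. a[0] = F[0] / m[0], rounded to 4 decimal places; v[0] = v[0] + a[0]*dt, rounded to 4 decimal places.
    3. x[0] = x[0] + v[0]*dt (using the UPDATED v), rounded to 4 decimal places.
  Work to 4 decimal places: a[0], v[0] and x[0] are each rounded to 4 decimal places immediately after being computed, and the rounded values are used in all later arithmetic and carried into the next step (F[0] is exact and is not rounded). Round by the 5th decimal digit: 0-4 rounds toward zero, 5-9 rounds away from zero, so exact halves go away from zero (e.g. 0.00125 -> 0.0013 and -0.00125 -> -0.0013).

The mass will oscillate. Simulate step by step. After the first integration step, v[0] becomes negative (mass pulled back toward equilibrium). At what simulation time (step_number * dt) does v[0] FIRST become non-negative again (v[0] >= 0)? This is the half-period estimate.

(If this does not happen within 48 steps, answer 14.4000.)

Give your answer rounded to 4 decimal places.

Step 0: x=[8.3000] v=[0.0000]
Step 1: x=[8.1290] v=[-0.5700]
Step 2: x=[7.8016] v=[-1.0913]
Step 3: x=[7.3458] v=[-1.5193]
Step 4: x=[6.8006] v=[-1.8174]
Step 5: x=[6.2126] v=[-1.9601]
Step 6: x=[5.6320] v=[-1.9352]
Step 7: x=[5.1086] v=[-1.7448]
Step 8: x=[4.6870] v=[-1.4053]
Step 9: x=[4.4033] v=[-0.9456]
Step 10: x=[4.2818] v=[-0.4050]
Step 11: x=[4.3329] v=[0.1702]
First v>=0 after going negative at step 11, time=3.3000

Answer: 3.3000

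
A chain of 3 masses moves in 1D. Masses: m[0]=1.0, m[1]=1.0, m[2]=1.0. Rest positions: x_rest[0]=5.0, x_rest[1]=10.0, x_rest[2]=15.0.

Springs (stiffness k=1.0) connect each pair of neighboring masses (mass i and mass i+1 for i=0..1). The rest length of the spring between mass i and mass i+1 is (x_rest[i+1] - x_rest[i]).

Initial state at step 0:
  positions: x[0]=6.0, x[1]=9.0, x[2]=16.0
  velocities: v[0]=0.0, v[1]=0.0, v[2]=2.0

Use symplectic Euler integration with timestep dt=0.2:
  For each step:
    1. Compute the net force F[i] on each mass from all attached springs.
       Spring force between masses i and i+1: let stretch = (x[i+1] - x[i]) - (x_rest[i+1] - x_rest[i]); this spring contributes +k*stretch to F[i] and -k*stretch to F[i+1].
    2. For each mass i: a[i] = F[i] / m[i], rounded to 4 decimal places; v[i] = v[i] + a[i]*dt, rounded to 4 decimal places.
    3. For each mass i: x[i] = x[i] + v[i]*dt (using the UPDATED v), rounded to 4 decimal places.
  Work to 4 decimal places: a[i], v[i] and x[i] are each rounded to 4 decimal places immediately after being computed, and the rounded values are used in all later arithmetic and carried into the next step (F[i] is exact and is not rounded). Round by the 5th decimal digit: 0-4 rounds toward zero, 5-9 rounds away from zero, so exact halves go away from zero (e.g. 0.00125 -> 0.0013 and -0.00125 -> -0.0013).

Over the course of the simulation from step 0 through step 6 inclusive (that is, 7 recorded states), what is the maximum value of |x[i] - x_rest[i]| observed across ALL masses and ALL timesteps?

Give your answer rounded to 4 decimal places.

Step 0: x=[6.0000 9.0000 16.0000] v=[0.0000 0.0000 2.0000]
Step 1: x=[5.9200 9.1600 16.3200] v=[-0.4000 0.8000 1.6000]
Step 2: x=[5.7696 9.4768 16.5536] v=[-0.7520 1.5840 1.1680]
Step 3: x=[5.5675 9.9284 16.7041] v=[-1.0106 2.2579 0.7526]
Step 4: x=[5.3398 10.4766 16.7836] v=[-1.1384 2.7409 0.3975]
Step 5: x=[5.1176 11.0716 16.8108] v=[-1.1110 2.9749 0.1361]
Step 6: x=[4.9336 11.6580 16.8085] v=[-0.9202 2.9319 -0.0117]
Max displacement = 1.8108

Answer: 1.8108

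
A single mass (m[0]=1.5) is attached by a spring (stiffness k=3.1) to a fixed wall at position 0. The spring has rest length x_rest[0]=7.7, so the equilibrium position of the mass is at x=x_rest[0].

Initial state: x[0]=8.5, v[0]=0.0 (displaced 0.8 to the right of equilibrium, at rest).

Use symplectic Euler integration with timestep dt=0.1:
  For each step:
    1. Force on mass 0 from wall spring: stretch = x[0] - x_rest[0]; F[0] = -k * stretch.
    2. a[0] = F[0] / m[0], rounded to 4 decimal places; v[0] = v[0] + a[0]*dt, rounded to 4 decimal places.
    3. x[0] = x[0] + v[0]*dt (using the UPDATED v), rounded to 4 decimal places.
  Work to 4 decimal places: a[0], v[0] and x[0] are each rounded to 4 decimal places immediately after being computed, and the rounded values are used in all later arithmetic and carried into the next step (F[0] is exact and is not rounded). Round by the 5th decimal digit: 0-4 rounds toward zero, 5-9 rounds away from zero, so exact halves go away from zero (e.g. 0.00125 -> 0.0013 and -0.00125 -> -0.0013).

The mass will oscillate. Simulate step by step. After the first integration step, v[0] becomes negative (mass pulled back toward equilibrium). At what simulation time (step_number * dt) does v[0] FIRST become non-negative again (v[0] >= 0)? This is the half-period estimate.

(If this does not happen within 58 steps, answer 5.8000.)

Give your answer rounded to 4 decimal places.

Step 0: x=[8.5000] v=[0.0000]
Step 1: x=[8.4835] v=[-0.1653]
Step 2: x=[8.4508] v=[-0.3272]
Step 3: x=[8.4026] v=[-0.4824]
Step 4: x=[8.3398] v=[-0.6276]
Step 5: x=[8.2638] v=[-0.7598]
Step 6: x=[8.1762] v=[-0.8763]
Step 7: x=[8.0787] v=[-0.9747]
Step 8: x=[7.9734] v=[-1.0530]
Step 9: x=[7.8625] v=[-1.1095]
Step 10: x=[7.7482] v=[-1.1431]
Step 11: x=[7.6329] v=[-1.1531]
Step 12: x=[7.5190] v=[-1.1392]
Step 13: x=[7.4088] v=[-1.1018]
Step 14: x=[7.3046] v=[-1.0416]
Step 15: x=[7.2086] v=[-0.9599]
Step 16: x=[7.1228] v=[-0.8583]
Step 17: x=[7.0489] v=[-0.7390]
Step 18: x=[6.9885] v=[-0.6044]
Step 19: x=[6.9428] v=[-0.4574]
Step 20: x=[6.9127] v=[-0.3009]
Step 21: x=[6.8989] v=[-0.1382]
Step 22: x=[6.9016] v=[0.0274]
First v>=0 after going negative at step 22, time=2.2000

Answer: 2.2000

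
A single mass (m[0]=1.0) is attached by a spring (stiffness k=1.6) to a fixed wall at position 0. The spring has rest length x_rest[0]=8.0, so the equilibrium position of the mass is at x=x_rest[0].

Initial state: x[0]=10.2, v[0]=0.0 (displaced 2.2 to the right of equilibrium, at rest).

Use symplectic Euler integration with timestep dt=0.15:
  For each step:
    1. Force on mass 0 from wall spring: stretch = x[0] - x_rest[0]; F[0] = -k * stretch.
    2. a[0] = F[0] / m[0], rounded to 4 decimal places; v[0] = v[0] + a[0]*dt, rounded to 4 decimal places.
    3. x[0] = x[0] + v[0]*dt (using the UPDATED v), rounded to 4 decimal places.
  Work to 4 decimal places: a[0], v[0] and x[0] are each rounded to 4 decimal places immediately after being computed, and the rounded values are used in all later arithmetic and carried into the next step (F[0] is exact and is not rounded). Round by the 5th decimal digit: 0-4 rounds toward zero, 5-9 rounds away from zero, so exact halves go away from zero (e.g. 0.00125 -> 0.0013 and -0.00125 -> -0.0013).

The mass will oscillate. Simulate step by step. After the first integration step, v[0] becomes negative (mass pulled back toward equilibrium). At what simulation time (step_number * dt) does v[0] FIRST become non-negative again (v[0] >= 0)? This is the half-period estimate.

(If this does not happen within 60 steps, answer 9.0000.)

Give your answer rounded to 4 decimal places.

Step 0: x=[10.2000] v=[0.0000]
Step 1: x=[10.1208] v=[-0.5280]
Step 2: x=[9.9653] v=[-1.0370]
Step 3: x=[9.7390] v=[-1.5087]
Step 4: x=[9.4501] v=[-1.9261]
Step 5: x=[9.1090] v=[-2.2741]
Step 6: x=[8.7280] v=[-2.5403]
Step 7: x=[8.3208] v=[-2.7150]
Step 8: x=[7.9020] v=[-2.7920]
Step 9: x=[7.4867] v=[-2.7685]
Step 10: x=[7.0899] v=[-2.6453]
Step 11: x=[6.7259] v=[-2.4269]
Step 12: x=[6.4077] v=[-2.1211]
Step 13: x=[6.1469] v=[-1.7389]
Step 14: x=[5.9528] v=[-1.2942]
Step 15: x=[5.8324] v=[-0.8029]
Step 16: x=[5.7900] v=[-0.2827]
Step 17: x=[5.8272] v=[0.2477]
First v>=0 after going negative at step 17, time=2.5500

Answer: 2.5500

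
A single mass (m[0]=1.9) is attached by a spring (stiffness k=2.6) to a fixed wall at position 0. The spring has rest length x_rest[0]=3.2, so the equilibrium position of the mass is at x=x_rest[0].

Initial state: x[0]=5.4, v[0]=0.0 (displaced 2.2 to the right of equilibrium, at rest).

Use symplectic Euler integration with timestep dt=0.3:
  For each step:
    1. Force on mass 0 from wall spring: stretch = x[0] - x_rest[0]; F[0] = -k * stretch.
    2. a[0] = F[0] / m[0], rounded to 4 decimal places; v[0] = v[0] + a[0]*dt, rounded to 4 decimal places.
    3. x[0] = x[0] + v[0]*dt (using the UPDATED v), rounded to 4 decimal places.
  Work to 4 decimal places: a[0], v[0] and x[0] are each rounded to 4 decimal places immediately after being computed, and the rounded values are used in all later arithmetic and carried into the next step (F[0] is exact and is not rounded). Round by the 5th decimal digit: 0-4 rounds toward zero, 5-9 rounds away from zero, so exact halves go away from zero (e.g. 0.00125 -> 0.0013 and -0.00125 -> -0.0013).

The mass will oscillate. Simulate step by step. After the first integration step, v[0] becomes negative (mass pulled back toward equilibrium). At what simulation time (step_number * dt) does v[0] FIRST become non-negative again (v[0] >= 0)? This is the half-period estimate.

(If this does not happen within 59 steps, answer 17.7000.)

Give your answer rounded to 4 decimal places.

Step 0: x=[5.4000] v=[0.0000]
Step 1: x=[5.1290] v=[-0.9032]
Step 2: x=[4.6205] v=[-1.6951]
Step 3: x=[3.9370] v=[-2.2782]
Step 4: x=[3.1628] v=[-2.5808]
Step 5: x=[2.3932] v=[-2.5655]
Step 6: x=[1.7229] v=[-2.2343]
Step 7: x=[1.2345] v=[-1.6279]
Step 8: x=[0.9882] v=[-0.8210]
Step 9: x=[1.0143] v=[0.0870]
First v>=0 after going negative at step 9, time=2.7000

Answer: 2.7000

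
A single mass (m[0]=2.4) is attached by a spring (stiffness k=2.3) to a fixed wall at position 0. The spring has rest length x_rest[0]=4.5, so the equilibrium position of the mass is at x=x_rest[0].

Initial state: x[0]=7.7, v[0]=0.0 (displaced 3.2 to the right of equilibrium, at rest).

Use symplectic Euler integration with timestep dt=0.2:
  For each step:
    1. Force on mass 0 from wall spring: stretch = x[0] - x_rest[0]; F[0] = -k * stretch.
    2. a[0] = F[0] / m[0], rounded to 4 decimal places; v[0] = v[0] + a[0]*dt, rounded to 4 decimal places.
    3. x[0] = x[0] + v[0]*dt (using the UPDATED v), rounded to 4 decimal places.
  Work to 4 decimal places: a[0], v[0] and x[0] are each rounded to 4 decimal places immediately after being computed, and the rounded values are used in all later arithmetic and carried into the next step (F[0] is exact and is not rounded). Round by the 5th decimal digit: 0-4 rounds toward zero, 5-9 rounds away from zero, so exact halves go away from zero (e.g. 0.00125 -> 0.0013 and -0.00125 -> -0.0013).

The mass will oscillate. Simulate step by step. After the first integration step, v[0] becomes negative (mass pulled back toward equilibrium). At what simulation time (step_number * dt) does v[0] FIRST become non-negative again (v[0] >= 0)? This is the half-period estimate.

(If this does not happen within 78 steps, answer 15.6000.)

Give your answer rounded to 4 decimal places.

Answer: 3.4000

Derivation:
Step 0: x=[7.7000] v=[0.0000]
Step 1: x=[7.5773] v=[-0.6133]
Step 2: x=[7.3367] v=[-1.2031]
Step 3: x=[6.9873] v=[-1.7468]
Step 4: x=[6.5426] v=[-2.2235]
Step 5: x=[6.0196] v=[-2.6150]
Step 6: x=[5.4383] v=[-2.9063]
Step 7: x=[4.8211] v=[-3.0861]
Step 8: x=[4.1916] v=[-3.1476]
Step 9: x=[3.5739] v=[-3.0885]
Step 10: x=[2.9917] v=[-2.9110]
Step 11: x=[2.4673] v=[-2.6219]
Step 12: x=[2.0208] v=[-2.2323]
Step 13: x=[1.6694] v=[-1.7571]
Step 14: x=[1.4265] v=[-1.2146]
Step 15: x=[1.3014] v=[-0.6255]
Step 16: x=[1.2989] v=[-0.0124]
Step 17: x=[1.4191] v=[0.6011]
First v>=0 after going negative at step 17, time=3.4000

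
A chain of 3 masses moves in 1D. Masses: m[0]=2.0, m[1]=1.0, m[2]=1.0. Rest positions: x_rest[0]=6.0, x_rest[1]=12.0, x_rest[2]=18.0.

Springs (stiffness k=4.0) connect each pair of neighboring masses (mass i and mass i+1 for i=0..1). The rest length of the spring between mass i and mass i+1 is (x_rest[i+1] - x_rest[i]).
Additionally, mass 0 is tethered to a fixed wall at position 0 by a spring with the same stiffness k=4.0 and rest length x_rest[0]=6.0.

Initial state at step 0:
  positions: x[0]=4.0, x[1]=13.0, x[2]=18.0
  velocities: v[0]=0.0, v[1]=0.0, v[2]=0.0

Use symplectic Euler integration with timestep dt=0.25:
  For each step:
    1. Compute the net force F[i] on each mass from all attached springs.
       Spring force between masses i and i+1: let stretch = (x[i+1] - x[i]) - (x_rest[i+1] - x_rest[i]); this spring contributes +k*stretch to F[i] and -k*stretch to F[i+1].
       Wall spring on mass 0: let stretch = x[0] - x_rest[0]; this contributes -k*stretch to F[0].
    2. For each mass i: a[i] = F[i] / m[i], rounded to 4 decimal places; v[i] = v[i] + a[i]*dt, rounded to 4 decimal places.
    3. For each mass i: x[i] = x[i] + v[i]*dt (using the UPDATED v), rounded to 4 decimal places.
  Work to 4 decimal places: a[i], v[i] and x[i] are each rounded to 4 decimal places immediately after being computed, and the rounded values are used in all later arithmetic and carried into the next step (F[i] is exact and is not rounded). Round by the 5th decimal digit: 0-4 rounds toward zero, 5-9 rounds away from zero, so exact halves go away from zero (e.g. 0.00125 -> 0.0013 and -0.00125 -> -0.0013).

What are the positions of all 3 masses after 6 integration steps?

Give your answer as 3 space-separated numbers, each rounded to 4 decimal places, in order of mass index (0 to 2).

Step 0: x=[4.0000 13.0000 18.0000] v=[0.0000 0.0000 0.0000]
Step 1: x=[4.6250 12.0000 18.2500] v=[2.5000 -4.0000 1.0000]
Step 2: x=[5.5938 10.7188 18.4375] v=[3.8750 -5.1250 0.7500]
Step 3: x=[6.5040 10.0860 18.1953] v=[3.6406 -2.5313 -0.9687]
Step 4: x=[7.0489 10.5850 17.4258] v=[2.1796 1.9960 -3.0780]
Step 5: x=[7.1547 11.9102 16.4461] v=[0.4232 5.3007 -3.9188]
Step 6: x=[6.9606 13.1805 15.8324] v=[-0.7764 5.0811 -2.4547]

Answer: 6.9606 13.1805 15.8324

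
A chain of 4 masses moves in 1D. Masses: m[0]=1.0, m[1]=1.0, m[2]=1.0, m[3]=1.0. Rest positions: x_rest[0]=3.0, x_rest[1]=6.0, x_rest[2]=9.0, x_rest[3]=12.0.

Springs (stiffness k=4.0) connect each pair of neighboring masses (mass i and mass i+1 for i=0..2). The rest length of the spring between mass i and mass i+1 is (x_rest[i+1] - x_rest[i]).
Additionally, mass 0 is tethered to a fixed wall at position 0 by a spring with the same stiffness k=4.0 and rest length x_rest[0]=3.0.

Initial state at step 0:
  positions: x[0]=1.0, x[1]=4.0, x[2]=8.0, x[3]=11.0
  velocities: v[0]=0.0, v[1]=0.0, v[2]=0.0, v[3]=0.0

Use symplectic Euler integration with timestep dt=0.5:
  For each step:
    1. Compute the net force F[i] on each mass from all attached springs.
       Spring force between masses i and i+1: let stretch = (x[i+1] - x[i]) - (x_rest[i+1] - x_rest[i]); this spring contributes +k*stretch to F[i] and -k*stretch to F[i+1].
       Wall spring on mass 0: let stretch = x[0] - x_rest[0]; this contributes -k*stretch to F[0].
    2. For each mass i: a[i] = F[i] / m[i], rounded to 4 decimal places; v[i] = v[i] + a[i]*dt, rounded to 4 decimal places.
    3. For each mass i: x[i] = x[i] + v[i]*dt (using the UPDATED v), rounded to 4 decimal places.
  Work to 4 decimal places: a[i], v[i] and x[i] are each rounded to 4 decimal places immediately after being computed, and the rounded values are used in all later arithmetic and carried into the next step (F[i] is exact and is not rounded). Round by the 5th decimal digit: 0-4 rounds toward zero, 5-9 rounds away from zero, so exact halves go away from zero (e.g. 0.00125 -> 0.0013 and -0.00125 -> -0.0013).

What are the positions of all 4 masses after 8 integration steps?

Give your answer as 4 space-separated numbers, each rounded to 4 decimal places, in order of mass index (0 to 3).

Answer: 5.0000 8.0000 10.0000 13.0000

Derivation:
Step 0: x=[1.0000 4.0000 8.0000 11.0000] v=[0.0000 0.0000 0.0000 0.0000]
Step 1: x=[3.0000 5.0000 7.0000 11.0000] v=[4.0000 2.0000 -2.0000 0.0000]
Step 2: x=[4.0000 6.0000 8.0000 10.0000] v=[2.0000 2.0000 2.0000 -2.0000]
Step 3: x=[3.0000 7.0000 9.0000 10.0000] v=[-2.0000 2.0000 2.0000 0.0000]
Step 4: x=[3.0000 6.0000 9.0000 12.0000] v=[0.0000 -2.0000 0.0000 4.0000]
Step 5: x=[3.0000 5.0000 9.0000 14.0000] v=[0.0000 -2.0000 0.0000 4.0000]
Step 6: x=[2.0000 6.0000 10.0000 14.0000] v=[-2.0000 2.0000 2.0000 0.0000]
Step 7: x=[3.0000 7.0000 11.0000 13.0000] v=[2.0000 2.0000 2.0000 -2.0000]
Step 8: x=[5.0000 8.0000 10.0000 13.0000] v=[4.0000 2.0000 -2.0000 0.0000]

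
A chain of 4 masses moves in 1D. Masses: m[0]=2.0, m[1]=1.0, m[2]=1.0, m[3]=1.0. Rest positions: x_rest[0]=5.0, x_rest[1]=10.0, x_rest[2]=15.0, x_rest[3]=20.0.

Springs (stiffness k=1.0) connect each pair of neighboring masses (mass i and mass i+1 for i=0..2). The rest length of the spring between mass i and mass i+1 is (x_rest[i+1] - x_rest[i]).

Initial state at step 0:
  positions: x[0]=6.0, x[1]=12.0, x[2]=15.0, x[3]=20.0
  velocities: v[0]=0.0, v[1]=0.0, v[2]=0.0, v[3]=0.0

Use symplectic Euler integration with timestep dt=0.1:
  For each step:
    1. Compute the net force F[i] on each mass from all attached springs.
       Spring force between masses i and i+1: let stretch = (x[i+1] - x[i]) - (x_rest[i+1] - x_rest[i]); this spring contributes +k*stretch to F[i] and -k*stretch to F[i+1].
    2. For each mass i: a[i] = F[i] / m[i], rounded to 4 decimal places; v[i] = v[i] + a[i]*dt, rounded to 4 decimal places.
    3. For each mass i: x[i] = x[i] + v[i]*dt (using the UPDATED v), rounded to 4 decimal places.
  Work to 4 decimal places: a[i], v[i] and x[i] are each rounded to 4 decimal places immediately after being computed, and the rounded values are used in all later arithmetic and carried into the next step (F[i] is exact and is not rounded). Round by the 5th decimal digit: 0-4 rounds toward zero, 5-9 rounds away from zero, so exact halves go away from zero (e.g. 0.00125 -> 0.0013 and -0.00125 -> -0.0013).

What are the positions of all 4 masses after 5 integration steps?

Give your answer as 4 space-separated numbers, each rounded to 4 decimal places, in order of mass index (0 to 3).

Answer: 6.0690 11.5791 15.2762 20.0068

Derivation:
Step 0: x=[6.0000 12.0000 15.0000 20.0000] v=[0.0000 0.0000 0.0000 0.0000]
Step 1: x=[6.0050 11.9700 15.0200 20.0000] v=[0.0500 -0.3000 0.2000 0.0000]
Step 2: x=[6.0148 11.9109 15.0593 20.0002] v=[0.0983 -0.5915 0.3930 0.0020]
Step 3: x=[6.0291 11.8243 15.1165 20.0010] v=[0.1431 -0.8663 0.5723 0.0079]
Step 4: x=[6.0474 11.7126 15.1897 20.0030] v=[0.1829 -1.1166 0.7315 0.0195]
Step 5: x=[6.0690 11.5791 15.2762 20.0068] v=[0.2162 -1.3354 0.8651 0.0382]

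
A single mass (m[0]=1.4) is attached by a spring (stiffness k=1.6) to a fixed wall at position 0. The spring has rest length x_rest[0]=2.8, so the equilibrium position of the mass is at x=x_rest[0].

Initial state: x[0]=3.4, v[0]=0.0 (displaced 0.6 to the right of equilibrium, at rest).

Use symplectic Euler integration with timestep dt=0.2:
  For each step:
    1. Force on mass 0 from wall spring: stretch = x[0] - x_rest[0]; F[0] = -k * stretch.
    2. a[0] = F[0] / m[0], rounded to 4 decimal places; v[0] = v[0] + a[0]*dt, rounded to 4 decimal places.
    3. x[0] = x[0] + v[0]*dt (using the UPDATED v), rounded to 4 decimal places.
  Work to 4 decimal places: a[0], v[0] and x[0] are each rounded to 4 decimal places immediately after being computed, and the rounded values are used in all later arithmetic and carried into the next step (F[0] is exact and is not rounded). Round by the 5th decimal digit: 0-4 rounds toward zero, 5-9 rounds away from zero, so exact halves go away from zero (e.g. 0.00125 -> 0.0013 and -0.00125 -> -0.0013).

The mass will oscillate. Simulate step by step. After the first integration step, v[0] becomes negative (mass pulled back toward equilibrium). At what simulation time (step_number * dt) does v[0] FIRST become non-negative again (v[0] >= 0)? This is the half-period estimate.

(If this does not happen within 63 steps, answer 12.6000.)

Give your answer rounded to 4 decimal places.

Step 0: x=[3.4000] v=[0.0000]
Step 1: x=[3.3726] v=[-0.1371]
Step 2: x=[3.3190] v=[-0.2680]
Step 3: x=[3.2417] v=[-0.3866]
Step 4: x=[3.1442] v=[-0.4876]
Step 5: x=[3.0309] v=[-0.5663]
Step 6: x=[2.9071] v=[-0.6191]
Step 7: x=[2.7784] v=[-0.6436]
Step 8: x=[2.6507] v=[-0.6387]
Step 9: x=[2.5298] v=[-0.6046]
Step 10: x=[2.4212] v=[-0.5428]
Step 11: x=[2.3300] v=[-0.4562]
Step 12: x=[2.2602] v=[-0.3488]
Step 13: x=[2.2151] v=[-0.2254]
Step 14: x=[2.1968] v=[-0.0917]
Step 15: x=[2.2060] v=[0.0462]
First v>=0 after going negative at step 15, time=3.0000

Answer: 3.0000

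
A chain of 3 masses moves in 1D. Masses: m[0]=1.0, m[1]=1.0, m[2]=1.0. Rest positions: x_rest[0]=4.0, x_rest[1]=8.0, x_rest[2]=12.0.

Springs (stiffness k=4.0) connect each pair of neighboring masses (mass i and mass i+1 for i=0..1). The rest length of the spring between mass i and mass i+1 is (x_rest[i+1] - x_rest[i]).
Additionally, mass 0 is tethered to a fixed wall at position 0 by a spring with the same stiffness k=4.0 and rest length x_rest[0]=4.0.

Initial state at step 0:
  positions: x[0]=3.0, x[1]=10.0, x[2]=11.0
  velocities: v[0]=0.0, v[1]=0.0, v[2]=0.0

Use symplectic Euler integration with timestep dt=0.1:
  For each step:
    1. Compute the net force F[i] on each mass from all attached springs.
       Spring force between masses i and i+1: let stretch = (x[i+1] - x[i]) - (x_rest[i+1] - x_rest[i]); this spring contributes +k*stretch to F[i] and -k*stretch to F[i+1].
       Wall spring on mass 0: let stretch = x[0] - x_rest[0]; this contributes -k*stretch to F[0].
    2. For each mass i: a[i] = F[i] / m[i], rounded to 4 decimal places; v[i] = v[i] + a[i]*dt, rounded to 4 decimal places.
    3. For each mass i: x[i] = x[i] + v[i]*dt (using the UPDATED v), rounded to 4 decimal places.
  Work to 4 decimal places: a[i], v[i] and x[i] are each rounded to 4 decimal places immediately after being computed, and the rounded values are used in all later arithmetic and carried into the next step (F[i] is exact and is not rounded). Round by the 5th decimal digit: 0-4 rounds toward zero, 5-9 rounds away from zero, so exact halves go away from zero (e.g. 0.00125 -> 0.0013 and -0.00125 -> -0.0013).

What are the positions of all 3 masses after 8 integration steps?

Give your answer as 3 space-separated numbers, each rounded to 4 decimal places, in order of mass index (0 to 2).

Step 0: x=[3.0000 10.0000 11.0000] v=[0.0000 0.0000 0.0000]
Step 1: x=[3.1600 9.7600 11.1200] v=[1.6000 -2.4000 1.2000]
Step 2: x=[3.4576 9.3104 11.3456] v=[2.9760 -4.4960 2.2560]
Step 3: x=[3.8510 8.7081 11.6498] v=[3.9341 -6.0230 3.0419]
Step 4: x=[4.2847 8.0292 11.9963] v=[4.3365 -6.7892 3.4652]
Step 5: x=[4.6967 7.3592 12.3441] v=[4.1204 -6.7002 3.4784]
Step 6: x=[5.0274 6.7821 12.6525] v=[3.3067 -5.7712 3.0844]
Step 7: x=[5.2272 6.3696 12.8861] v=[1.9976 -4.1249 2.3362]
Step 8: x=[5.2636 6.1721 13.0191] v=[0.3637 -1.9753 1.3296]

Answer: 5.2636 6.1721 13.0191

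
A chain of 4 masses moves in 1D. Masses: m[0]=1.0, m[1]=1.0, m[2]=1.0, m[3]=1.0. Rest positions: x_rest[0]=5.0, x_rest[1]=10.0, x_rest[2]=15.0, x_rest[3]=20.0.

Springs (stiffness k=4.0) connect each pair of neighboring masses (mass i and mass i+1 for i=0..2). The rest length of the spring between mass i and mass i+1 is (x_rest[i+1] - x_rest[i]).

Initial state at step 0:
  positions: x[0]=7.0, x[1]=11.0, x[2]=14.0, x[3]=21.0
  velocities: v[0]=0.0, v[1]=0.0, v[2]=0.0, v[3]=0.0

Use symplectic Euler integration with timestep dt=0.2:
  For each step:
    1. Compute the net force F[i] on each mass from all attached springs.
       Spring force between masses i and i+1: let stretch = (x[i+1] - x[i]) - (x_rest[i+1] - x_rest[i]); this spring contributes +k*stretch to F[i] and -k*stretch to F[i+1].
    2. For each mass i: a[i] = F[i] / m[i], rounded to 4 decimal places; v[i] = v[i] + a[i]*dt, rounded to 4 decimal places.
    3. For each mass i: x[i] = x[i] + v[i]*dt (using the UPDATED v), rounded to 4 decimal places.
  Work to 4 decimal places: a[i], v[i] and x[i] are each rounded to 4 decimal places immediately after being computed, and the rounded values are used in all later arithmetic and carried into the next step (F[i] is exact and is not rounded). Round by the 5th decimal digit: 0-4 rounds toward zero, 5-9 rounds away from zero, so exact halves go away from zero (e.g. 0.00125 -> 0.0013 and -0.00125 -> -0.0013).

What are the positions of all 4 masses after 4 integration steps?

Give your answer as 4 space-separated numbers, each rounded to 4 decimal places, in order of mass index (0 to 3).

Answer: 5.5263 10.7703 17.0540 19.6494

Derivation:
Step 0: x=[7.0000 11.0000 14.0000 21.0000] v=[0.0000 0.0000 0.0000 0.0000]
Step 1: x=[6.8400 10.8400 14.6400 20.6800] v=[-0.8000 -0.8000 3.2000 -1.6000]
Step 2: x=[6.5200 10.6480 15.6384 20.1936] v=[-1.6000 -0.9600 4.9920 -2.4320]
Step 3: x=[6.0605 10.5940 16.5672 19.7784] v=[-2.2976 -0.2701 4.6438 -2.0762]
Step 4: x=[5.5263 10.7703 17.0540 19.6494] v=[-2.6708 0.8817 2.4342 -0.6452]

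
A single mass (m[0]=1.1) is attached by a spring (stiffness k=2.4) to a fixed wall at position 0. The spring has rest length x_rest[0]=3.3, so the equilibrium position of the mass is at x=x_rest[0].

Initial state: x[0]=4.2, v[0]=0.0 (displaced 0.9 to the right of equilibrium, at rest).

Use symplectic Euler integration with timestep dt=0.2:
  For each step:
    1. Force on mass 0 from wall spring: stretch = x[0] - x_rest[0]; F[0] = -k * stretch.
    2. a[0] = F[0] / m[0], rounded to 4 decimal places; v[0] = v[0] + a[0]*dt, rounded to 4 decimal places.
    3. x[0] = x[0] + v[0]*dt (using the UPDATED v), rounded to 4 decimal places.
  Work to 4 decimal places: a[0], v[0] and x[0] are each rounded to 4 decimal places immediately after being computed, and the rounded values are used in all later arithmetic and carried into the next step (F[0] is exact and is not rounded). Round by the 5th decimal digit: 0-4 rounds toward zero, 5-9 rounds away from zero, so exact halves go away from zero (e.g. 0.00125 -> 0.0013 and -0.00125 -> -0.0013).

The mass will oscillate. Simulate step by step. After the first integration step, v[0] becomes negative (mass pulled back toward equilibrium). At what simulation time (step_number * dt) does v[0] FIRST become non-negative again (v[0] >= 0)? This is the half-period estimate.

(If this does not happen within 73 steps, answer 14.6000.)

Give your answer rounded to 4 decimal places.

Step 0: x=[4.2000] v=[0.0000]
Step 1: x=[4.1215] v=[-0.3927]
Step 2: x=[3.9713] v=[-0.7512]
Step 3: x=[3.7625] v=[-1.0441]
Step 4: x=[3.5133] v=[-1.2459]
Step 5: x=[3.2455] v=[-1.3390]
Step 6: x=[2.9825] v=[-1.3152]
Step 7: x=[2.7472] v=[-1.1767]
Step 8: x=[2.5601] v=[-0.9355]
Step 9: x=[2.4376] v=[-0.6126]
Step 10: x=[2.3903] v=[-0.2363]
Step 11: x=[2.4224] v=[0.1607]
First v>=0 after going negative at step 11, time=2.2000

Answer: 2.2000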